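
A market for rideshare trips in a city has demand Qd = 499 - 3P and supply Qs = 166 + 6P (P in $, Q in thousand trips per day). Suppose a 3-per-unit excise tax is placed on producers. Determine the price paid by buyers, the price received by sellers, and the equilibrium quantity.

P_b = 39, P_s = 36, Q = 382

With a tax of 3 on producers, they supply based on the net price P_s = P_b - 3, so Qs = 148 + 6P_b.
Market clearing requires 499 - 3P_b = 148 + 6P_b; hence 351 = 9P_b and P_b = 39.
So P_s = 36 and the quantity traded is Q = 499 - 3(39) = 382.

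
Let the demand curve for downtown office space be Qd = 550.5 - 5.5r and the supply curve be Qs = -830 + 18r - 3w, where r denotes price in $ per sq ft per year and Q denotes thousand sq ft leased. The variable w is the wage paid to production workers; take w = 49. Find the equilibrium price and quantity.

r* = 65, Q* = 193

With w = 49, supply is Qs = -977 + 18r.
Set Qd = Qs: 550.5 - 5.5r = -977 + 18r, so 1527.5 = 23.5r and r* = 65.
Then Q* = 550.5 - 5.5(65) = 193.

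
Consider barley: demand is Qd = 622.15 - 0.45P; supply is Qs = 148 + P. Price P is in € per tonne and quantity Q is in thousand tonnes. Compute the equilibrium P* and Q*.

P* = 327, Q* = 475

The market clears where 622.15 - 0.45P = 148 + P. Rearranging, 1.45P = 474.15, hence P* = 327.
Substitute back: Q* = 622.15 - 0.45(327) = 475.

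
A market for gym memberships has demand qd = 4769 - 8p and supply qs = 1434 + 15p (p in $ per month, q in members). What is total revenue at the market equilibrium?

Equating demand and supply, 4769 - 8p = 1434 + 15p gives 23p = 3335, so p* = 145.
Plugging p* into demand: q* = 4769 - 8(145) = 3609.
Total revenue = p* × q* = 145 × 3609 = 523305.

Total revenue = 523305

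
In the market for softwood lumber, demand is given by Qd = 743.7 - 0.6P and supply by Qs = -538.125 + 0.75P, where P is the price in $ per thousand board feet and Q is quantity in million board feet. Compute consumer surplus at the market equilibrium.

Consumer surplus = 25230

The market clears where 743.7 - 0.6P = -538.125 + 0.75P. Rearranging, 1.35P = 1281.825, hence P* = 949.5.
Then Q* = 743.7 - 0.6(949.5) = 174.
Demand choke price (Qd = 0): P = 743.7/0.6 = 1239.5. Consumer surplus = ½ × (1239.5 - 949.5) × 174 = 25230.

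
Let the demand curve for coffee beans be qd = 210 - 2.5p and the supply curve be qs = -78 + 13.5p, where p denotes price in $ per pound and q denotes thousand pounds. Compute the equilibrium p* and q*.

Set qd = qs: 210 - 2.5p = -78 + 13.5p, so 288 = 16p and p* = 18.
Then q* = 210 - 2.5(18) = 165.

p* = 18, q* = 165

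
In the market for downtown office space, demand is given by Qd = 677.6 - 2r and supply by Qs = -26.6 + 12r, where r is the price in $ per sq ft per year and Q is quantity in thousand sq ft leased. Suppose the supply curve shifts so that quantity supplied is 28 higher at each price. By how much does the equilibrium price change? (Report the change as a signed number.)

Δr = -2

The market clears where 677.6 - 2r = -26.6 + 12r. Rearranging, 14r = 704.2, hence r* = 50.3.
Plugging r* into demand: Q* = 677.6 - 2(50.3) = 577.
After the shift, supply is Qs = 1.4 + 12r.
The new intersection has 676.2 = 14r, i.e. r = 48.3, Q = 581.
Δr = 48.3 - 50.3 = -2.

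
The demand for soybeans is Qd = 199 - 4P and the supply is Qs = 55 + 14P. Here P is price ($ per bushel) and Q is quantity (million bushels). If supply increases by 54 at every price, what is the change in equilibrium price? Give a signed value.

ΔP = -3

Set Qd = Qs: 199 - 4P = 55 + 14P, so 144 = 18P and P* = 8.
Then Q* = 199 - 4(8) = 167.
After the shift, supply is Qs = 109 + 14P.
The new intersection has 90 = 18P, i.e. P = 5, Q = 179.
ΔP = 5 - 8 = -3.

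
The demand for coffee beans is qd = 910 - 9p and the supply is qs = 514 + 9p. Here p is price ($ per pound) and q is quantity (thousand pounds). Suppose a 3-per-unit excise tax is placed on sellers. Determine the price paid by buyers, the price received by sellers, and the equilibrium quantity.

p_b = 23.5, p_s = 20.5, q = 698.5

Sellers keep p_s = p_b - 3 per unit, so supply in terms of the buyer price is qs = 487 + 9p_b.
Market clearing requires 910 - 9p_b = 487 + 9p_b; hence 423 = 18p_b and p_b = 23.5.
So p_s = 20.5 and the quantity traded is q = 910 - 9(23.5) = 698.5.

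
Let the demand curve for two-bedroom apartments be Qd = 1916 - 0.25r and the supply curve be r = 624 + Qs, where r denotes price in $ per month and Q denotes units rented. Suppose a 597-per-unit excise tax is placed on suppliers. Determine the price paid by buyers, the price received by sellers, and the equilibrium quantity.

r_b = 2509.6, r_s = 1912.6, Q = 1288.6

Inverting to quantity form: Qs = -624 + r.
Suppliers keep r_s = r_b - 597 per unit, so supply in terms of the buyer price is Qs = -1221 + r_b.
Market clearing requires 1916 - 0.25r_b = -1221 + r_b; hence 3137 = 1.25r_b and r_b = 2509.6.
Then r_s = 2509.6 - 597 = 1912.6 and Q = 1916 - 0.25(2509.6) = 1288.6.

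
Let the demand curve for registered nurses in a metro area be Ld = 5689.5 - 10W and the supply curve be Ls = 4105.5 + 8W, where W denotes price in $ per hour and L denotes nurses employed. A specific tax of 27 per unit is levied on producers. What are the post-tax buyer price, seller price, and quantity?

With a tax of 27 on producers, they supply based on the net price W_s = W_b - 27, so Ls = 3889.5 + 8W_b.
Market clearing requires 5689.5 - 10W_b = 3889.5 + 8W_b; hence 1800 = 18W_b and W_b = 100.
So W_s = 73 and the quantity traded is L = 5689.5 - 10(100) = 4689.5.

W_b = 100, W_s = 73, L = 4689.5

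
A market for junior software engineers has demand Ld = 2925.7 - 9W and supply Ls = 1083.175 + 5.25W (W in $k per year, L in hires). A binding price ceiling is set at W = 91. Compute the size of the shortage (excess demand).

Shortage = 545.775

With W fixed at 91, quantity demanded is 2106.7 and quantity supplied is 1560.925.
Shortage = Ld - Ls = 2106.7 - 1560.925 = 545.775.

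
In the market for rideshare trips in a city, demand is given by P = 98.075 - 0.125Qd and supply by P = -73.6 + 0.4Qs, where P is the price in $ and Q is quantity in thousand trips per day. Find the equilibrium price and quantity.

P* = 57.2, Q* = 327

In direct form, Qd = 784.6 - 8P and Qs = 184 + 2.5P.
Set Qd = Qs: 784.6 - 8P = 184 + 2.5P, so 600.6 = 10.5P and P* = 57.2.
Plugging P* into demand: Q* = 784.6 - 8(57.2) = 327.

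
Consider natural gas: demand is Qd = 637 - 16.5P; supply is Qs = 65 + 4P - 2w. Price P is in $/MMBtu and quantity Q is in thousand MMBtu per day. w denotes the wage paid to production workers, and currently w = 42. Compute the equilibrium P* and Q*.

P* = 32, Q* = 109

With w = 42, supply is Qs = -19 + 4P.
Equating demand and supply, 637 - 16.5P = -19 + 4P gives 20.5P = 656, so P* = 32.
Then Q* = 637 - 16.5(32) = 109.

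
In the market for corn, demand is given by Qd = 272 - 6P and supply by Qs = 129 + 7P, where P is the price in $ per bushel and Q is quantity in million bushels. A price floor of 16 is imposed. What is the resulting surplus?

With P fixed at 16, quantity demanded is 176 and quantity supplied is 241.
Surplus = Qs - Qd = 241 - 176 = 65.

Surplus = 65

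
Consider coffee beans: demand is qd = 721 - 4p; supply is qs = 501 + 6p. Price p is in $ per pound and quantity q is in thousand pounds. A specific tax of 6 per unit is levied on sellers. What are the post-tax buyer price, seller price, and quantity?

The tax drives a wedge p_b - p_s = 6. Substituting p_s = p_b - 6 into supply: qs = 465 + 6p_b.
Market clearing requires 721 - 4p_b = 465 + 6p_b; hence 256 = 10p_b and p_b = 25.6.
So p_s = 19.6 and the quantity traded is q = 721 - 4(25.6) = 618.6.

p_b = 25.6, p_s = 19.6, q = 618.6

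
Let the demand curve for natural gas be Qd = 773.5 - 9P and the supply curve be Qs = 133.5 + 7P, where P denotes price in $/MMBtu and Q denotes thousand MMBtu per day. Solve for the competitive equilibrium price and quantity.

Set Qd = Qs: 773.5 - 9P = 133.5 + 7P, so 640 = 16P and P* = 40.
Substitute back: Q* = 773.5 - 9(40) = 413.5.

P* = 40, Q* = 413.5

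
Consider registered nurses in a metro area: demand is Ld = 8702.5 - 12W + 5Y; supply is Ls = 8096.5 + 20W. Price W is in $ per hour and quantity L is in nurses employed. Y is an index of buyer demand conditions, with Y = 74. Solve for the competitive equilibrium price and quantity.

With Y = 74, demand is Ld = 9072.5 - 12W.
The market clears where 9072.5 - 12W = 8096.5 + 20W. Rearranging, 32W = 976, hence W* = 30.5.
Then L* = 9072.5 - 12(30.5) = 8706.5.

W* = 30.5, L* = 8706.5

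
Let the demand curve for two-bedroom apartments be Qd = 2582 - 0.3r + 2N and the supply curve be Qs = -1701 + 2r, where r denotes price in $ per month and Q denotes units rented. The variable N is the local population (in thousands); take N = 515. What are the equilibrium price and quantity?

With N = 515, demand is Qd = 3612 - 0.3r.
Set Qd = Qs: 3612 - 0.3r = -1701 + 2r, so 5313 = 2.3r and r* = 2310.
From the demand curve, Q* = 3612 - 0.3(2310) = 2919.

r* = 2310, Q* = 2919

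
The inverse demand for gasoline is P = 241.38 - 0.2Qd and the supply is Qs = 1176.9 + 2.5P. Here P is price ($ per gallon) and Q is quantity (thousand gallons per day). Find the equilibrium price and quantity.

In direct form, Qd = 1206.9 - 5P.
Equating demand and supply, 1206.9 - 5P = 1176.9 + 2.5P gives 7.5P = 30, so P* = 4.
Then Q* = 1206.9 - 5(4) = 1186.9.

P* = 4, Q* = 1186.9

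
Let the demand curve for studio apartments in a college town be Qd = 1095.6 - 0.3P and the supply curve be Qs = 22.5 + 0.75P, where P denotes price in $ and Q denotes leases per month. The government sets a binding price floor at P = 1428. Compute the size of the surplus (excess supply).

Evaluating both curves at the floor price 1428 gives Qd = 667.2, Qs = 1093.5.
Surplus = Qs - Qd = 1093.5 - 667.2 = 426.3.

Surplus = 426.3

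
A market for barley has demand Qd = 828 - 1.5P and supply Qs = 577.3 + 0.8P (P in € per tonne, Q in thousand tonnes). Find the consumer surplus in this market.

The market clears where 828 - 1.5P = 577.3 + 0.8P. Rearranging, 2.3P = 250.7, hence P* = 109.
Then Q* = 828 - 1.5(109) = 664.5.
Demand choke price (Qd = 0): P = 828/1.5 = 552. Consumer surplus = ½ × (552 - 109) × 664.5 = 147186.75.

Consumer surplus = 147186.75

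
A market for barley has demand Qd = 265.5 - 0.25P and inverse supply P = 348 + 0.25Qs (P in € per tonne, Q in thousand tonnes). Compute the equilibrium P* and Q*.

P* = 390, Q* = 168

Rewriting in direct form: Qs = -1392 + 4P.
At equilibrium Qd = Qs, so 265.5 - 0.25P = -1392 + 4P; collecting terms, 1657.5 = 4.25P and P* = 390.
Then Q* = 265.5 - 0.25(390) = 168.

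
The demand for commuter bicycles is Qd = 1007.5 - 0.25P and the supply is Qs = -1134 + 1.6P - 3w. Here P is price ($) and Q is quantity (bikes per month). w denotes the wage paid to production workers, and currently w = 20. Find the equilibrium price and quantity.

With w = 20, supply is Qs = -1194 + 1.6P.
The market clears where 1007.5 - 0.25P = -1194 + 1.6P. Rearranging, 1.85P = 2201.5, hence P* = 1190.
From the demand curve, Q* = 1007.5 - 0.25(1190) = 710.

P* = 1190, Q* = 710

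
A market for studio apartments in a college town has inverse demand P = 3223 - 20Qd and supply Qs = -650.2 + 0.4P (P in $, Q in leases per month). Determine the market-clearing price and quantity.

Solving each curve for Q: Qd = 161.15 - 0.05P.
The market clears where 161.15 - 0.05P = -650.2 + 0.4P. Rearranging, 0.45P = 811.35, hence P* = 1803.
Then Q* = 161.15 - 0.05(1803) = 71.

P* = 1803, Q* = 71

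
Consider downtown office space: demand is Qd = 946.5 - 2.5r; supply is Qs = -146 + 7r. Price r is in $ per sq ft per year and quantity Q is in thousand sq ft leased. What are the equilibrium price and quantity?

At equilibrium Qd = Qs, so 946.5 - 2.5r = -146 + 7r; collecting terms, 1092.5 = 9.5r and r* = 115.
From the demand curve, Q* = 946.5 - 2.5(115) = 659.

r* = 115, Q* = 659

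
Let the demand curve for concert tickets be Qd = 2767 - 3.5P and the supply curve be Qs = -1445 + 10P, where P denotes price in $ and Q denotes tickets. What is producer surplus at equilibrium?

Producer surplus = 140281.25

Set Qd = Qs: 2767 - 3.5P = -1445 + 10P, so 4212 = 13.5P and P* = 312.
Then Q* = 2767 - 3.5(312) = 1675.
Supply choke price (Qs = 0): P = 144.5. Producer surplus = ½ × (312 - 144.5) × 1675 = 140281.25.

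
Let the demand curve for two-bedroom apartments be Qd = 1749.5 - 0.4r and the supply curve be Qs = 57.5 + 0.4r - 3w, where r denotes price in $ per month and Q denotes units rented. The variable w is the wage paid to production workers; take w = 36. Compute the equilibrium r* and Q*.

r* = 2250, Q* = 849.5

With w = 36, supply is Qs = -50.5 + 0.4r.
Set Qd = Qs: 1749.5 - 0.4r = -50.5 + 0.4r, so 1800 = 0.8r and r* = 2250.
Substitute back: Q* = 1749.5 - 0.4(2250) = 849.5.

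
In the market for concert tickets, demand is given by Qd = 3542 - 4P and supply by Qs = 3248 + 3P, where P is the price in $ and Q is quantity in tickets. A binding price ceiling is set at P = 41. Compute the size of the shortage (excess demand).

Shortage = 7

Evaluating both curves at the ceiling price 41 gives Qd = 3378, Qs = 3371.
Shortage = Qd - Qs = 3378 - 3371 = 7.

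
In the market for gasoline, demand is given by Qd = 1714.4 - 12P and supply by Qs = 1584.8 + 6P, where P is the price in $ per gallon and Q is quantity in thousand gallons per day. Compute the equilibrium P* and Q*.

Equating demand and supply, 1714.4 - 12P = 1584.8 + 6P gives 18P = 129.6, so P* = 7.2.
Substitute back: Q* = 1714.4 - 12(7.2) = 1628.

P* = 7.2, Q* = 1628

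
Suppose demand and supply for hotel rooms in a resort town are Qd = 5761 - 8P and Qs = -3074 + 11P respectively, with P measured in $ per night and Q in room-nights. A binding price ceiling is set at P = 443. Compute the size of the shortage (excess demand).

Evaluating both curves at the ceiling price 443 gives Qd = 2217, Qs = 1799.
Shortage = Qd - Qs = 2217 - 1799 = 418.

Shortage = 418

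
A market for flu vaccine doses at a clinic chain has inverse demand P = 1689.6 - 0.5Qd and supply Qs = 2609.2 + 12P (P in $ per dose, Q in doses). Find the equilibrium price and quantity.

In direct form, Qd = 3379.2 - 2P.
The market clears where 3379.2 - 2P = 2609.2 + 12P. Rearranging, 14P = 770, hence P* = 55.
Substitute back: Q* = 3379.2 - 2(55) = 3269.2.

P* = 55, Q* = 3269.2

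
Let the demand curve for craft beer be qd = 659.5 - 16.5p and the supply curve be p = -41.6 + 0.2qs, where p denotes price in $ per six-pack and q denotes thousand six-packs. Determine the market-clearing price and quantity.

p* = 21, q* = 313

Rewriting in direct form: qs = 208 + 5p.
Set qd = qs: 659.5 - 16.5p = 208 + 5p, so 451.5 = 21.5p and p* = 21.
From the demand curve, q* = 659.5 - 16.5(21) = 313.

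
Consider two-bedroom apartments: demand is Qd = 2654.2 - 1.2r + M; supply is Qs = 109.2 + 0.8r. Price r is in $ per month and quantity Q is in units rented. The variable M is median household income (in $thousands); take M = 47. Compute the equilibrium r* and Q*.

r* = 1296, Q* = 1146

With M = 47, demand is Qd = 2701.2 - 1.2r.
Equating demand and supply, 2701.2 - 1.2r = 109.2 + 0.8r gives 2r = 2592, so r* = 1296.
From the demand curve, Q* = 2701.2 - 1.2(1296) = 1146.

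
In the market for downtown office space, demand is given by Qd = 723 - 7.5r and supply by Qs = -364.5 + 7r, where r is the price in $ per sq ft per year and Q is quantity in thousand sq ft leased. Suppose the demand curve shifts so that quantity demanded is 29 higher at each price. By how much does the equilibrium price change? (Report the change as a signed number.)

Δr = 2

At equilibrium Qd = Qs, so 723 - 7.5r = -364.5 + 7r; collecting terms, 1087.5 = 14.5r and r* = 75.
Plugging r* into demand: Q* = 723 - 7.5(75) = 160.5.
After the shift, demand is Qd = 752 - 7.5r.
Re-solving, 14.5r = 1116.5 gives r = 77 and Q = 174.5.
Δr = 77 - 75 = 2.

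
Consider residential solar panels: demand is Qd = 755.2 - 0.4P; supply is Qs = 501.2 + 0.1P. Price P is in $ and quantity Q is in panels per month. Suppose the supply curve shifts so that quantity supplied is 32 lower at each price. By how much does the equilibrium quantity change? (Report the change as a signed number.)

ΔQ = -25.6

Set Qd = Qs: 755.2 - 0.4P = 501.2 + 0.1P, so 254 = 0.5P and P* = 508.
Plugging P* into demand: Q* = 755.2 - 0.4(508) = 552.
After the shift, supply is Qs = 469.2 + 0.1P.
New equilibrium: 286 = 0.5P, so P = 572 and Q = 526.4.
ΔQ = 526.4 - 552 = -25.6.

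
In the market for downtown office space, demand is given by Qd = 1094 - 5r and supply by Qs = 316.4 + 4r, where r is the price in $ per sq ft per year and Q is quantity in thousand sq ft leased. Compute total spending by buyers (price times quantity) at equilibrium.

Total spending by buyers = 57196.8

The market clears where 1094 - 5r = 316.4 + 4r. Rearranging, 9r = 777.6, hence r* = 86.4.
Plugging r* into demand: Q* = 1094 - 5(86.4) = 662.
Total spending by buyers = r* × Q* = 86.4 × 662 = 57196.8.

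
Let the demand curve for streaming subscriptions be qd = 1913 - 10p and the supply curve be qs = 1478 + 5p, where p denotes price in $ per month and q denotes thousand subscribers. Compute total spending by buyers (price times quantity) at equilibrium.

Total spending by buyers = 47067

Set qd = qs: 1913 - 10p = 1478 + 5p, so 435 = 15p and p* = 29.
Then q* = 1913 - 10(29) = 1623.
Total spending by buyers = p* × q* = 29 × 1623 = 47067.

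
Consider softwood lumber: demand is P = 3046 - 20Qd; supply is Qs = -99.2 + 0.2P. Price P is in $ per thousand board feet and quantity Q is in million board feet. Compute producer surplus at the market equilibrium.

In direct form, Qd = 152.3 - 0.05P.
The market clears where 152.3 - 0.05P = -99.2 + 0.2P. Rearranging, 0.25P = 251.5, hence P* = 1006.
From the demand curve, Q* = 152.3 - 0.05(1006) = 102.
Supply choke price (Qs = 0): P = 496. Producer surplus = ½ × (1006 - 496) × 102 = 26010.

Producer surplus = 26010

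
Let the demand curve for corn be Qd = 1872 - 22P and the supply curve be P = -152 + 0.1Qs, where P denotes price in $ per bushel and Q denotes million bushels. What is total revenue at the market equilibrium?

Total revenue = 17930

In direct form, Qs = 1520 + 10P.
At equilibrium Qd = Qs, so 1872 - 22P = 1520 + 10P; collecting terms, 352 = 32P and P* = 11.
Then Q* = 1872 - 22(11) = 1630.
Total revenue = P* × Q* = 11 × 1630 = 17930.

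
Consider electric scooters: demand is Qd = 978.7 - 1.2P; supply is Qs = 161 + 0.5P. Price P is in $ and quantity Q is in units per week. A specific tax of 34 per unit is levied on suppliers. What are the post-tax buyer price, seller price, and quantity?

P_b = 491, P_s = 457, Q = 389.5

With a tax of 34 on suppliers, they supply based on the net price P_s = P_b - 34, so Qs = 144 + 0.5P_b.
Market clearing requires 978.7 - 1.2P_b = 144 + 0.5P_b; hence 834.7 = 1.7P_b and P_b = 491.
Then P_s = 491 - 34 = 457 and Q = 978.7 - 1.2(491) = 389.5.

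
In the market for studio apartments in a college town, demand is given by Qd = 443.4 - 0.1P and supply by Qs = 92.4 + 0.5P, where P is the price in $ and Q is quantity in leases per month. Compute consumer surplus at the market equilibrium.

Consumer surplus = 740740.05

The market clears where 443.4 - 0.1P = 92.4 + 0.5P. Rearranging, 0.6P = 351, hence P* = 585.
Substitute back: Q* = 443.4 - 0.1(585) = 384.9.
Demand choke price (Qd = 0): P = 443.4/0.1 = 4434. Consumer surplus = ½ × (4434 - 585) × 384.9 = 740740.05.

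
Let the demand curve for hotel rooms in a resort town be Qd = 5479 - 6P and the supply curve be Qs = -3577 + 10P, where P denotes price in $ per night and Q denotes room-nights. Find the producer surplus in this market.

Producer surplus = 216944.45

At equilibrium Qd = Qs, so 5479 - 6P = -3577 + 10P; collecting terms, 9056 = 16P and P* = 566.
Substitute back: Q* = 5479 - 6(566) = 2083.
Supply choke price (Qs = 0): P = 357.7. Producer surplus = ½ × (566 - 357.7) × 2083 = 216944.45.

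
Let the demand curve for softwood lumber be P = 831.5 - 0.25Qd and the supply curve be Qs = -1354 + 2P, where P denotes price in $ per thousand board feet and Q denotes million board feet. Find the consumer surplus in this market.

Consumer surplus = 5304.5

Solving each curve for Q: Qd = 3326 - 4P.
Set Qd = Qs: 3326 - 4P = -1354 + 2P, so 4680 = 6P and P* = 780.
From the demand curve, Q* = 3326 - 4(780) = 206.
Demand choke price (Qd = 0): P = 3326/4 = 831.5. Consumer surplus = ½ × (831.5 - 780) × 206 = 5304.5.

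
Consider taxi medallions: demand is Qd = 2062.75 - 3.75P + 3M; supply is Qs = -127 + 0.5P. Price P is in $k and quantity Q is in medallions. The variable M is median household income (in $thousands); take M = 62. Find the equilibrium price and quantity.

With M = 62, demand is Qd = 2248.75 - 3.75P.
Equating demand and supply, 2248.75 - 3.75P = -127 + 0.5P gives 4.25P = 2375.75, so P* = 559.
Then Q* = 2248.75 - 3.75(559) = 152.5.

P* = 559, Q* = 152.5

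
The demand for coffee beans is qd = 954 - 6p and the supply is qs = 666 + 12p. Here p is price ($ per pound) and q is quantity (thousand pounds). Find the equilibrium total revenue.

Set qd = qs: 954 - 6p = 666 + 12p, so 288 = 18p and p* = 16.
Plugging p* into demand: q* = 954 - 6(16) = 858.
Total revenue = p* × q* = 16 × 858 = 13728.

Total revenue = 13728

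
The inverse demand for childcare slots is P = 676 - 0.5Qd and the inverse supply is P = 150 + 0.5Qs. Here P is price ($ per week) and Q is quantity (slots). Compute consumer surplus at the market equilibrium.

Consumer surplus = 69169

In direct form, Qd = 1352 - 2P and Qs = -300 + 2P.
Set Qd = Qs: 1352 - 2P = -300 + 2P, so 1652 = 4P and P* = 413.
Then Q* = 1352 - 2(413) = 526.
Demand choke price (Qd = 0): P = 1352/2 = 676. Consumer surplus = ½ × (676 - 413) × 526 = 69169.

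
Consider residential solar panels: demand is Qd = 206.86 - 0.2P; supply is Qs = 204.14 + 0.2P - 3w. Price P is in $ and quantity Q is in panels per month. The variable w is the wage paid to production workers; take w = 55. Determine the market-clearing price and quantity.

With w = 55, supply is Qs = 39.14 + 0.2P.
Equating demand and supply, 206.86 - 0.2P = 39.14 + 0.2P gives 0.4P = 167.72, so P* = 419.3.
Then Q* = 206.86 - 0.2(419.3) = 123.

P* = 419.3, Q* = 123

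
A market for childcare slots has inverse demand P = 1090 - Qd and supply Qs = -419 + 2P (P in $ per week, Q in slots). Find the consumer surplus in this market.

In direct form, Qd = 1090 - P.
At equilibrium Qd = Qs, so 1090 - P = -419 + 2P; collecting terms, 1509 = 3P and P* = 503.
Then Q* = 1090 - 503 = 587.
Demand choke price (Qd = 0): P = 1090. Consumer surplus = ½ × (1090 - 503) × 587 = 172284.5.

Consumer surplus = 172284.5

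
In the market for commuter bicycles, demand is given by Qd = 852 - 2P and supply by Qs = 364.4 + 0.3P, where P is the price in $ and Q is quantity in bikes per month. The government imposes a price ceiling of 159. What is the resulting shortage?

Shortage = 121.9

Evaluating both curves at the ceiling price 159 gives Qd = 534, Qs = 412.1.
Shortage = Qd - Qs = 534 - 412.1 = 121.9.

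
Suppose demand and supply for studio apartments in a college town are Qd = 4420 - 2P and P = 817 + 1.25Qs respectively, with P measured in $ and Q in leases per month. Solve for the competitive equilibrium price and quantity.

In direct form, Qs = -653.6 + 0.8P.
Set Qd = Qs: 4420 - 2P = -653.6 + 0.8P, so 5073.6 = 2.8P and P* = 1812.
Substitute back: Q* = 4420 - 2(1812) = 796.

P* = 1812, Q* = 796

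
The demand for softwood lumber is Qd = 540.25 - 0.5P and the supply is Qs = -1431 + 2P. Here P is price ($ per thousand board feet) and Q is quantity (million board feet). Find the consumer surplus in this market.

The market clears where 540.25 - 0.5P = -1431 + 2P. Rearranging, 2.5P = 1971.25, hence P* = 788.5.
Then Q* = 540.25 - 0.5(788.5) = 146.
Demand choke price (Qd = 0): P = 540.25/0.5 = 1080.5. Consumer surplus = ½ × (1080.5 - 788.5) × 146 = 21316.

Consumer surplus = 21316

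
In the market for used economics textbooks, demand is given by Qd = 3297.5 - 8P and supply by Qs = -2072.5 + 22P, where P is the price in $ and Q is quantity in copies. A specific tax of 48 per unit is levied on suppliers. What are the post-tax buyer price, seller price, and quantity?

P_b = 214.2, P_s = 166.2, Q = 1583.9

With a tax of 48 on suppliers, they supply based on the net price P_s = P_b - 48, so Qs = -3128.5 + 22P_b.
Equate demand and the shifted supply: 3297.5 - 8P_b = -3128.5 + 22P_b, giving 30P_b = 6426, so P_b = 214.2.
Then P_s = 214.2 - 48 = 166.2 and Q = 3297.5 - 8(214.2) = 1583.9.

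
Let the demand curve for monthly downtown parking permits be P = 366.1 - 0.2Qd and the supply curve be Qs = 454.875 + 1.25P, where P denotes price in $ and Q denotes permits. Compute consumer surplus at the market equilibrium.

Consumer surplus = 53290

Solving each curve for Q: Qd = 1830.5 - 5P.
At equilibrium Qd = Qs, so 1830.5 - 5P = 454.875 + 1.25P; collecting terms, 1375.625 = 6.25P and P* = 220.1.
From the demand curve, Q* = 1830.5 - 5(220.1) = 730.
Demand choke price (Qd = 0): P = 1830.5/5 = 366.1. Consumer surplus = ½ × (366.1 - 220.1) × 730 = 53290.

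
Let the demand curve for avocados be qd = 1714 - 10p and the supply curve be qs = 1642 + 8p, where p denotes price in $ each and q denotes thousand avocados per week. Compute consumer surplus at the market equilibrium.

Equating demand and supply, 1714 - 10p = 1642 + 8p gives 18p = 72, so p* = 4.
Substitute back: q* = 1714 - 10(4) = 1674.
Demand choke price (qd = 0): p = 1714/10 = 171.4. Consumer surplus = ½ × (171.4 - 4) × 1674 = 140113.8.

Consumer surplus = 140113.8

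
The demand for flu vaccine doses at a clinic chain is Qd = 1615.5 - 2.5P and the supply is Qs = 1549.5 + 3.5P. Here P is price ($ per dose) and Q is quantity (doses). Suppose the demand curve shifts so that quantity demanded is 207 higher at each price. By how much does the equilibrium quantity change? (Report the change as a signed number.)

Equating demand and supply, 1615.5 - 2.5P = 1549.5 + 3.5P gives 6P = 66, so P* = 11.
From the demand curve, Q* = 1615.5 - 2.5(11) = 1588.
After the shift, demand is Qd = 1822.5 - 2.5P.
Re-solving, 6P = 273 gives P = 45.5 and Q = 1708.75.
ΔQ = 1708.75 - 1588 = 120.75.

ΔQ = 120.75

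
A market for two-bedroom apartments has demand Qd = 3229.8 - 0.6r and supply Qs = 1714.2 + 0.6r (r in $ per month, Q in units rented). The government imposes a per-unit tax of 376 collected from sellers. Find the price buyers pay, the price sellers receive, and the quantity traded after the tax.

Sellers keep r_s = r_b - 376 per unit, so supply in terms of the buyer price is Qs = 1488.6 + 0.6r_b.
Equate demand and the shifted supply: 3229.8 - 0.6r_b = 1488.6 + 0.6r_b, giving 1.2r_b = 1741.2, so r_b = 1451.
Then r_s = 1451 - 376 = 1075 and Q = 3229.8 - 0.6(1451) = 2359.2.

r_b = 1451, r_s = 1075, Q = 2359.2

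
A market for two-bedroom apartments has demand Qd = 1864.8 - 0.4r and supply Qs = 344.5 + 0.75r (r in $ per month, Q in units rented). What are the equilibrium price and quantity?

r* = 1322, Q* = 1336

The market clears where 1864.8 - 0.4r = 344.5 + 0.75r. Rearranging, 1.15r = 1520.3, hence r* = 1322.
Substitute back: Q* = 1864.8 - 0.4(1322) = 1336.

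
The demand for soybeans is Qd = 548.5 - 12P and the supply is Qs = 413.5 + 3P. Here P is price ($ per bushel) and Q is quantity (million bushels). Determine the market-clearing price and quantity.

At equilibrium Qd = Qs, so 548.5 - 12P = 413.5 + 3P; collecting terms, 135 = 15P and P* = 9.
Plugging P* into demand: Q* = 548.5 - 12(9) = 440.5.

P* = 9, Q* = 440.5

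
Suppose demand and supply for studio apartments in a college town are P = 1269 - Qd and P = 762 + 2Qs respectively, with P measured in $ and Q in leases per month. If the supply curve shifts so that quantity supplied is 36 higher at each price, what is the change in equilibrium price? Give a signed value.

Rewriting in direct form: Qd = 1269 - P and Qs = -381 + 0.5P.
Set Qd = Qs: 1269 - P = -381 + 0.5P, so 1650 = 1.5P and P* = 1100.
From the demand curve, Q* = 1269 - 1100 = 169.
After the shift, supply is Qs = -345 + 0.5P.
Re-solving, 1.5P = 1614 gives P = 1076 and Q = 193.
ΔP = 1076 - 1100 = -24.

ΔP = -24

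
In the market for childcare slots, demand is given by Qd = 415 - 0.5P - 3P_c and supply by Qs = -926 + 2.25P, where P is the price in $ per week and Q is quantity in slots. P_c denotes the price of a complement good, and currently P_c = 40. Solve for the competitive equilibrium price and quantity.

P* = 444, Q* = 73

With P_c = 40, demand is Qd = 295 - 0.5P.
The market clears where 295 - 0.5P = -926 + 2.25P. Rearranging, 2.75P = 1221, hence P* = 444.
Then Q* = 295 - 0.5(444) = 73.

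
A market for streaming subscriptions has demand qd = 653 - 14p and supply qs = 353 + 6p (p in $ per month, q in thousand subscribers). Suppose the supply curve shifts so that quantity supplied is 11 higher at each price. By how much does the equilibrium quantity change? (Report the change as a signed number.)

Δq = 7.7

Set qd = qs: 653 - 14p = 353 + 6p, so 300 = 20p and p* = 15.
Substitute back: q* = 653 - 14(15) = 443.
After the shift, supply is qs = 364 + 6p.
Re-solving, 20p = 289 gives p = 14.45 and q = 450.7.
Δq = 450.7 - 443 = 7.7.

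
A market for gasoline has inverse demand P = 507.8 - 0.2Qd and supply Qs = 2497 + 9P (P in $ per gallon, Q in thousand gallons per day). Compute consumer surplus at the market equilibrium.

Rewriting in direct form: Qd = 2539 - 5P.
Equating demand and supply, 2539 - 5P = 2497 + 9P gives 14P = 42, so P* = 3.
Then Q* = 2539 - 5(3) = 2524.
Demand choke price (Qd = 0): P = 2539/5 = 507.8. Consumer surplus = ½ × (507.8 - 3) × 2524 = 637057.6.

Consumer surplus = 637057.6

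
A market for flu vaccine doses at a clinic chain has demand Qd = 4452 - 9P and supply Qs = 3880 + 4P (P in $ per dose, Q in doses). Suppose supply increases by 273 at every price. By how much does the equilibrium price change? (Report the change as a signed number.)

At equilibrium Qd = Qs, so 4452 - 9P = 3880 + 4P; collecting terms, 572 = 13P and P* = 44.
Substitute back: Q* = 4452 - 9(44) = 4056.
After the shift, supply is Qs = 4153 + 4P.
New equilibrium: 299 = 13P, so P = 23 and Q = 4245.
ΔP = 23 - 44 = -21.

ΔP = -21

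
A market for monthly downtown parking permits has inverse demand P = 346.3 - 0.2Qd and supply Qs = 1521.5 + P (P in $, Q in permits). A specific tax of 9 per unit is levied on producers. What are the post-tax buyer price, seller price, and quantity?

Solving each curve for Q: Qd = 1731.5 - 5P.
With a tax of 9 on producers, they supply based on the net price P_s = P_b - 9, so Qs = 1512.5 + P_b.
Market clearing requires 1731.5 - 5P_b = 1512.5 + P_b; hence 219 = 6P_b and P_b = 36.5.
Then P_s = 36.5 - 9 = 27.5 and Q = 1731.5 - 5(36.5) = 1549.

P_b = 36.5, P_s = 27.5, Q = 1549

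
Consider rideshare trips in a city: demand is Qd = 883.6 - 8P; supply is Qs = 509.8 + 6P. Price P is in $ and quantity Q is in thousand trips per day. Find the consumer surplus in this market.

At equilibrium Qd = Qs, so 883.6 - 8P = 509.8 + 6P; collecting terms, 373.8 = 14P and P* = 26.7.
Plugging P* into demand: Q* = 883.6 - 8(26.7) = 670.
Demand choke price (Qd = 0): P = 883.6/8 = 110.45. Consumer surplus = ½ × (110.45 - 26.7) × 670 = 28056.25.

Consumer surplus = 28056.25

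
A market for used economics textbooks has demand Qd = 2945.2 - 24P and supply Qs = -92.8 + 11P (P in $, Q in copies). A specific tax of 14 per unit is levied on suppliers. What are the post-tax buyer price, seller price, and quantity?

Suppliers keep P_s = P_b - 14 per unit, so supply in terms of the buyer price is Qs = -246.8 + 11P_b.
Equate demand and the shifted supply: 2945.2 - 24P_b = -246.8 + 11P_b, giving 35P_b = 3192, so P_b = 91.2.
Then P_s = 91.2 - 14 = 77.2 and Q = 2945.2 - 24(91.2) = 756.4.

P_b = 91.2, P_s = 77.2, Q = 756.4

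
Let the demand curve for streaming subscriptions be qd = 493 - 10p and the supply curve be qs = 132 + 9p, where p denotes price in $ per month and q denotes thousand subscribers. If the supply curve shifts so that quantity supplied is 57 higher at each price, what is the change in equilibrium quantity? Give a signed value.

Set qd = qs: 493 - 10p = 132 + 9p, so 361 = 19p and p* = 19.
Plugging p* into demand: q* = 493 - 10(19) = 303.
After the shift, supply is qs = 189 + 9p.
Re-solving, 19p = 304 gives p = 16 and q = 333.
Δq = 333 - 303 = 30.

Δq = 30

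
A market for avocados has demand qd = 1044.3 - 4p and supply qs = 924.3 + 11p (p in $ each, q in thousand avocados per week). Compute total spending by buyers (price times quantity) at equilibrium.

Set qd = qs: 1044.3 - 4p = 924.3 + 11p, so 120 = 15p and p* = 8.
Then q* = 1044.3 - 4(8) = 1012.3.
Total spending by buyers = p* × q* = 8 × 1012.3 = 8098.4.

Total spending by buyers = 8098.4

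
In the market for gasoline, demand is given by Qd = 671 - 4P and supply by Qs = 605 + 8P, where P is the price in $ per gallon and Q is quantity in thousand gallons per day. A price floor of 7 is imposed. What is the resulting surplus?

Surplus = 18

Evaluating both curves at the floor price 7 gives Qd = 643, Qs = 661.
Surplus = Qs - Qd = 661 - 643 = 18.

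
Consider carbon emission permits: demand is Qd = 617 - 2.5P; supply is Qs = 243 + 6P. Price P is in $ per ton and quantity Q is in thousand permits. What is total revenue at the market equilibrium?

At equilibrium Qd = Qs, so 617 - 2.5P = 243 + 6P; collecting terms, 374 = 8.5P and P* = 44.
Plugging P* into demand: Q* = 617 - 2.5(44) = 507.
Total revenue = P* × Q* = 44 × 507 = 22308.

Total revenue = 22308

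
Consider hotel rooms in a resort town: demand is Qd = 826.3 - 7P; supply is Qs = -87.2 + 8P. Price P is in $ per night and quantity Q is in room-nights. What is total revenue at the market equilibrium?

The market clears where 826.3 - 7P = -87.2 + 8P. Rearranging, 15P = 913.5, hence P* = 60.9.
Plugging P* into demand: Q* = 826.3 - 7(60.9) = 400.
Total revenue = P* × Q* = 60.9 × 400 = 24360.

Total revenue = 24360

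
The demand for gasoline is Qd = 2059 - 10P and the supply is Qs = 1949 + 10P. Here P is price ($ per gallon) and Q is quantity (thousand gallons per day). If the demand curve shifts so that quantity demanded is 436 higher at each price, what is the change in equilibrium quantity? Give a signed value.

Set Qd = Qs: 2059 - 10P = 1949 + 10P, so 110 = 20P and P* = 5.5.
Then Q* = 2059 - 10(5.5) = 2004.
After the shift, demand is Qd = 2495 - 10P.
The new intersection has 546 = 20P, i.e. P = 27.3, Q = 2222.
ΔQ = 2222 - 2004 = 218.

ΔQ = 218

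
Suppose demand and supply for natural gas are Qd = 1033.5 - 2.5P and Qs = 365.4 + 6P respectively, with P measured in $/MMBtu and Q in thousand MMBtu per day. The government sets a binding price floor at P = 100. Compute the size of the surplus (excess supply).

Evaluating both curves at the floor price 100 gives Qd = 783.5, Qs = 965.4.
Surplus = Qs - Qd = 965.4 - 783.5 = 181.9.

Surplus = 181.9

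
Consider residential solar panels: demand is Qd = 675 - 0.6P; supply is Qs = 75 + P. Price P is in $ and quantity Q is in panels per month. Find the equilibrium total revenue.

Equating demand and supply, 675 - 0.6P = 75 + P gives 1.6P = 600, so P* = 375.
Then Q* = 675 - 0.6(375) = 450.
Total revenue = P* × Q* = 375 × 450 = 168750.

Total revenue = 168750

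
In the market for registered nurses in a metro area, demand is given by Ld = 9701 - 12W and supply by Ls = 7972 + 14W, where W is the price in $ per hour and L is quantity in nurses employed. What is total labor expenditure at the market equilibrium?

The market clears where 9701 - 12W = 7972 + 14W. Rearranging, 26W = 1729, hence W* = 66.5.
Then L* = 9701 - 12(66.5) = 8903.
Total labor expenditure = W* × L* = 66.5 × 8903 = 592049.5.

Total labor expenditure = 592049.5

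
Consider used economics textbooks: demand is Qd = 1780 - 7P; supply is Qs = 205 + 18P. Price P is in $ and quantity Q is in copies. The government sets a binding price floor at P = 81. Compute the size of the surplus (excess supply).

With P fixed at 81, quantity demanded is 1213 and quantity supplied is 1663.
Surplus = Qs - Qd = 1663 - 1213 = 450.

Surplus = 450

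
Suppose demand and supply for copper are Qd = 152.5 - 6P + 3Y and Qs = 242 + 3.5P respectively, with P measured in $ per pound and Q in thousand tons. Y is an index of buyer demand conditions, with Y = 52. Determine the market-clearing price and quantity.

P* = 7, Q* = 266.5

With Y = 52, demand is Qd = 308.5 - 6P.
The market clears where 308.5 - 6P = 242 + 3.5P. Rearranging, 9.5P = 66.5, hence P* = 7.
From the demand curve, Q* = 308.5 - 6(7) = 266.5.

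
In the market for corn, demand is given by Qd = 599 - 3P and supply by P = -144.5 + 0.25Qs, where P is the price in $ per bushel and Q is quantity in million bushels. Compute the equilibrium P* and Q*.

P* = 3, Q* = 590

Inverting to quantity form: Qs = 578 + 4P.
Set Qd = Qs: 599 - 3P = 578 + 4P, so 21 = 7P and P* = 3.
From the demand curve, Q* = 599 - 3(3) = 590.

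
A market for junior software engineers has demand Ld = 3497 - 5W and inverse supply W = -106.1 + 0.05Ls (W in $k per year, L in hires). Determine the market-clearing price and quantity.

Inverting to quantity form: Ls = 2122 + 20W.
At equilibrium Ld = Ls, so 3497 - 5W = 2122 + 20W; collecting terms, 1375 = 25W and W* = 55.
Substitute back: L* = 3497 - 5(55) = 3222.

W* = 55, L* = 3222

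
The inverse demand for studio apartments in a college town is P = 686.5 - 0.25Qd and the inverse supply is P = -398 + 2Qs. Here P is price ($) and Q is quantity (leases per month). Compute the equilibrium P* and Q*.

Inverting to quantity form: Qd = 2746 - 4P and Qs = 199 + 0.5P.
Set Qd = Qs: 2746 - 4P = 199 + 0.5P, so 2547 = 4.5P and P* = 566.
Substitute back: Q* = 2746 - 4(566) = 482.

P* = 566, Q* = 482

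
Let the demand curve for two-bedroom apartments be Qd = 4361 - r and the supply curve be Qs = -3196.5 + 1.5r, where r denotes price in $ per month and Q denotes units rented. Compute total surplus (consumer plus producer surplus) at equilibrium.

Total surplus = 1491870

At equilibrium Qd = Qs, so 4361 - r = -3196.5 + 1.5r; collecting terms, 7557.5 = 2.5r and r* = 3023.
From the demand curve, Q* = 4361 - 3023 = 1338.
Demand choke price = 4361; supply choke price = 2131. CS = ½(4361 - 3023)(1338) = 895122; PS = ½(3023 - 2131)(1338) = 596748. Total surplus = 1491870.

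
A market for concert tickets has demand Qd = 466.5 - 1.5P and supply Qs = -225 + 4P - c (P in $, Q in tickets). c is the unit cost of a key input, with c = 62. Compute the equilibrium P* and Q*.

P* = 137, Q* = 261

With c = 62, supply is Qs = -287 + 4P.
Set Qd = Qs: 466.5 - 1.5P = -287 + 4P, so 753.5 = 5.5P and P* = 137.
From the demand curve, Q* = 466.5 - 1.5(137) = 261.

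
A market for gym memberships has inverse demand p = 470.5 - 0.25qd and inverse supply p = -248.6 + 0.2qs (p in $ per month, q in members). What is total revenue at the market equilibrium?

Total revenue = 113458

Inverting to quantity form: qd = 1882 - 4p and qs = 1243 + 5p.
The market clears where 1882 - 4p = 1243 + 5p. Rearranging, 9p = 639, hence p* = 71.
Plugging p* into demand: q* = 1882 - 4(71) = 1598.
Total revenue = p* × q* = 71 × 1598 = 113458.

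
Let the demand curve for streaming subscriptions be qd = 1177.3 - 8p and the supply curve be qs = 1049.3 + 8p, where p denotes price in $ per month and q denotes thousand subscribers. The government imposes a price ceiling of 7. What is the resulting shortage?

Shortage = 16

With p fixed at 7, quantity demanded is 1121.3 and quantity supplied is 1105.3.
Shortage = qd - qs = 1121.3 - 1105.3 = 16.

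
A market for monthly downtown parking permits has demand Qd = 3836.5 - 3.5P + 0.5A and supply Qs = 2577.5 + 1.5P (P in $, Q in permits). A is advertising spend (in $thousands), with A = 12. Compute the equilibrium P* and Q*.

With A = 12, demand is Qd = 3842.5 - 3.5P.
At equilibrium Qd = Qs, so 3842.5 - 3.5P = 2577.5 + 1.5P; collecting terms, 1265 = 5P and P* = 253.
Plugging P* into demand: Q* = 3842.5 - 3.5(253) = 2957.

P* = 253, Q* = 2957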